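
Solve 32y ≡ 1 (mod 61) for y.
32^(-1) ≡ 21 (mod 61). Verification: 32 × 21 = 672 ≡ 1 (mod 61)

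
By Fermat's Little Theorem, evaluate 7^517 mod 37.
By Fermat: 7^{36} ≡ 1 (mod 37). 517 ≡ 13 (mod 36). So 7^{517} ≡ 7^{13} ≡ 33 (mod 37)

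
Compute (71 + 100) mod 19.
0

(71 + 100) = 171
171 mod 19 = 0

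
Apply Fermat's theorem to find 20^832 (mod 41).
By Fermat: 20^{40} ≡ 1 (mod 41). 832 ≡ 32 (mod 40). So 20^{832} ≡ 20^{32} ≡ 10 (mod 41)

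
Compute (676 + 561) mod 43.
33

(676 + 561) = 1237
1237 mod 43 = 33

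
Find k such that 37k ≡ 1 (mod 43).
37^(-1) ≡ 7 (mod 43). Verification: 37 × 7 = 259 ≡ 1 (mod 43)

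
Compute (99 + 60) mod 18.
15

(99 + 60) = 159
159 mod 18 = 15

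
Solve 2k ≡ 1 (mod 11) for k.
6

Using Extended Euclidean Algorithm:
gcd(2, 11) = 1
Bezout coefficients: 2 × -5 + 11 × 1 = 1
So 2 × -5 ≡ 1 (mod 11)
The inverse is -5 mod 11 = 6
Verification: 2 × 6 = 12 = 1 × 11 + 1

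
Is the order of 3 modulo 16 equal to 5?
No, the actual order is 4, not 5.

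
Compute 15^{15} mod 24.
15

Using successive squaring:
Binary expansion of 15: 1111
Powers of 15 mod 24 (each is the square of the previous):
  15^1 ≡ 15 (mod 24)
  15^2 ≡ 15² = 225 ≡ 9 (mod 24)
  15^4 ≡ 9² = 81 ≡ 9 (mod 24)
  15^8 ≡ 9² = 81 ≡ 9 (mod 24)
15 = 8 + 4 + 2 + 1, so 15^15 = 15^8 × 15^4 × 15^2 × 15^1 ≡ 9 × 9 × 9 × 15 (mod 24)
Multiplying step by step:
  9 × 9 = 81 ≡ 9 (mod 24)
  9 × 9 = 81 ≡ 9 (mod 24)
  9 × 15 = 135 ≡ 15 (mod 24)
Result: 15^15 ≡ 15 (mod 24)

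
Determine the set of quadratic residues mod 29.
QRs mod 29: {1, 4, 5, 6, 7, 9, 13, 16, 20, 22, 23, 24, 25, 28}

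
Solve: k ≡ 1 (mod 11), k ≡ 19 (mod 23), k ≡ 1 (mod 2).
M = 11 × 23 × 2 = 506. M₁ = 46, y₁ ≡ 6 (mod 11). M₂ = 22, y₂ ≡ 22 (mod 23). M₃ = 253, y₃ ≡ 1 (mod 2). k = 1×46×6 + 19×22×22 + 1×253×1 ≡ 111 (mod 506)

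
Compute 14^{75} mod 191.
41

Using successive squaring:
Binary expansion of 75: 1001011
Powers of 14 mod 191 (each is the square of the previous):
  14^1 ≡ 14 (mod 191)
  14^2 ≡ 14² = 196 ≡ 5 (mod 191)
  14^4 ≡ 5² = 25 ≡ 25 (mod 191)
  14^8 ≡ 25² = 625 ≡ 52 (mod 191)
  14^16 ≡ 52² = 2704 ≡ 30 (mod 191)
  14^32 ≡ 30² = 900 ≡ 136 (mod 191)
  14^64 ≡ 136² = 18496 ≡ 160 (mod 191)
75 = 64 + 8 + 2 + 1, so 14^75 = 14^64 × 14^8 × 14^2 × 14^1 ≡ 160 × 52 × 5 × 14 (mod 191)
Multiplying step by step:
  160 × 52 = 8320 ≡ 107 (mod 191)
  107 × 5 = 535 ≡ 153 (mod 191)
  153 × 14 = 2142 ≡ 41 (mod 191)
Result: 14^75 ≡ 41 (mod 191)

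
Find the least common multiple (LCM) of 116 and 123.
14268

First find GCD(116, 123) using the Euclidean algorithm:
116 = 0 × 123 + 116
123 = 1 × 116 + 7
116 = 16 × 7 + 4
7 = 1 × 4 + 3
4 = 1 × 3 + 1
3 = 3 × 1 + 0
GCD(116, 123) = 1

LCM formula: LCM(a, b) = (a × b) / GCD(a, b)
LCM(116, 123) = (116 × 123) / 1
LCM(116, 123) = 14268 / 1
LCM(116, 123) = 14268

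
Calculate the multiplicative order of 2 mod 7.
Powers of 2 mod 7: 2^1≡2, 2^2≡4, 2^3≡1. Order = 3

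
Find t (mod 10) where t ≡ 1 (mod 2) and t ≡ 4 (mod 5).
M = 2 × 5 = 10. M₁ = 5, y₁ ≡ 1 (mod 2). M₂ = 2, y₂ ≡ 3 (mod 5). t = 1×5×1 + 4×2×3 ≡ 9 (mod 10)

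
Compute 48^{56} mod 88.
48

Using successive squaring:
Binary expansion of 56: 111000
Powers of 48 mod 88 (each is the square of the previous):
  48^1 ≡ 48 (mod 88)
  48^2 ≡ 48² = 2304 ≡ 16 (mod 88)
  48^4 ≡ 16² = 256 ≡ 80 (mod 88)
  48^8 ≡ 80² = 6400 ≡ 64 (mod 88)
  48^16 ≡ 64² = 4096 ≡ 48 (mod 88)
  48^32 ≡ 48² = 2304 ≡ 16 (mod 88)
56 = 32 + 16 + 8, so 48^56 = 48^32 × 48^16 × 48^8 ≡ 16 × 48 × 64 (mod 88)
Multiplying step by step:
  16 × 48 = 768 ≡ 64 (mod 88)
  64 × 64 = 4096 ≡ 48 (mod 88)
Result: 48^56 ≡ 48 (mod 88)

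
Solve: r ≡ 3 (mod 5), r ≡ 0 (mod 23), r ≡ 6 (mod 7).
M = 5 × 23 × 7 = 805. M₁ = 161, y₁ ≡ 1 (mod 5). M₂ = 35, y₂ ≡ 2 (mod 23). M₃ = 115, y₃ ≡ 5 (mod 7). r = 3×161×1 + 0×35×2 + 6×115×5 ≡ 713 (mod 805)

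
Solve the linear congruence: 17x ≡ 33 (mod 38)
31

Since gcd(17, 38) = 1 divides 33, a solution exists.
Multiply both sides by the inverse of 17 mod 38:
  17^(-1) mod 38 = 9
  x ≡ 9 × 33 ≡ 297 ≡ 31 (mod 38)
Verification: 17 × 31 = 527 = 13 × 38 + 33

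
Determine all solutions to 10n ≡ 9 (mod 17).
6

Since gcd(10, 17) = 1 divides 9, a solution exists.
Multiply both sides by the inverse of 10 mod 17:
  10^(-1) mod 17 = 12
  x ≡ 12 × 9 ≡ 108 ≡ 6 (mod 17)
Verification: 10 × 6 = 60 = 3 × 17 + 9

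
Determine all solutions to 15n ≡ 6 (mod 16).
10

Since gcd(15, 16) = 1 divides 6, a solution exists.
Multiply both sides by the inverse of 15 mod 16:
  15^(-1) mod 16 = 15
  x ≡ 15 × 6 ≡ 90 ≡ 10 (mod 16)
Verification: 15 × 10 = 150 = 9 × 16 + 6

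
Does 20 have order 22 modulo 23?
p - 1 = 22 has prime divisors 2, 11. Check 20^(22/q) mod 23 for each: 20^(22/2) = 20^11 ≡ 22, 20^(22/11) = 20^2 ≡ 9 (mod 23). None of these is 1, so 20 has order 22 = φ(23), so it is a primitive root mod 23.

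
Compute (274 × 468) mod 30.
12

(274 × 468) = 128232
128232 mod 30 = 12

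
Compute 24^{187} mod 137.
10

Using successive squaring:
Binary expansion of 187: 10111011
Powers of 24 mod 137 (each is the square of the previous):
  24^1 ≡ 24 (mod 137)
  24^2 ≡ 24² = 576 ≡ 28 (mod 137)
  24^4 ≡ 28² = 784 ≡ 99 (mod 137)
  24^8 ≡ 99² = 9801 ≡ 74 (mod 137)
  24^16 ≡ 74² = 5476 ≡ 133 (mod 137)
  24^32 ≡ 133² = 17689 ≡ 16 (mod 137)
  24^64 ≡ 16² = 256 ≡ 119 (mod 137)
  24^128 ≡ 119² = 14161 ≡ 50 (mod 137)
187 = 128 + 32 + 16 + 8 + 2 + 1, so 24^187 = 24^128 × 24^32 × 24^16 × 24^8 × 24^2 × 24^1 ≡ 50 × 16 × 133 × 74 × 28 × 24 (mod 137)
Multiplying step by step:
  50 × 16 = 800 ≡ 115 (mod 137)
  115 × 133 = 15295 ≡ 88 (mod 137)
  88 × 74 = 6512 ≡ 73 (mod 137)
  73 × 28 = 2044 ≡ 126 (mod 137)
  126 × 24 = 3024 ≡ 10 (mod 137)
Result: 24^187 ≡ 10 (mod 137)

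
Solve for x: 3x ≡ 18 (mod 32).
6

Since gcd(3, 32) = 1 divides 18, a solution exists.
Multiply both sides by the inverse of 3 mod 32:
  3^(-1) mod 32 = 11
  x ≡ 11 × 18 ≡ 198 ≡ 6 (mod 32)
Verification: 3 × 6 = 18 = 0 × 32 + 18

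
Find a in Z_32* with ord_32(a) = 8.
21 has order 8 mod 32 since 21^{8} ≡ 1 (mod 32) and no smaller power works.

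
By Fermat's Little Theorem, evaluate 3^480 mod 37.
By Fermat: 3^{36} ≡ 1 (mod 37). 480 ≡ 12 (mod 36). So 3^{480} ≡ 3^{12} ≡ 10 (mod 37)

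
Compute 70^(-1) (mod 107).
26

Using Extended Euclidean Algorithm:
gcd(70, 107) = 1
Bezout coefficients: 70 × 26 + 107 × -17 = 1
So 70 × 26 ≡ 1 (mod 107)
The inverse is 26 mod 107 = 26
Verification: 70 × 26 = 1820 = 17 × 107 + 1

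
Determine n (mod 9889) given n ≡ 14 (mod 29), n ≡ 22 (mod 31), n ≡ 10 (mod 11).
2595

Using the Chinese Remainder Theorem:
M = product of moduli = 9889
For equation 1: M_1 = 341, 341 ≡ 22 (mod 29), inverse of 341 mod 29 is 4 (check: 22 × 4 = 88 ≡ 1 (mod 29))
For equation 2: M_2 = 319, 319 ≡ 9 (mod 31), inverse of 319 mod 31 is 7 (check: 9 × 7 = 63 ≡ 1 (mod 31))
For equation 3: M_3 = 899, 899 ≡ 8 (mod 11), inverse of 899 mod 11 is 7 (check: 8 × 7 = 56 ≡ 1 (mod 11))
Combine: n ≡ Σ r_i×M_i×(M_i⁻¹ mod m_i) = 14×341×4 + 22×319×7 + 10×899×7 = 19096 + 49126 + 62930 = 131152
131152 mod 9889 = 2595
n ≡ 2595 (mod 9889)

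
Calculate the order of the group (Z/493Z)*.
448

Prime factorization: 493 = 17 × 29
Using the formula φ(n) = n × Π(1 - 1/p) for each prime factor p:
φ(493) = 493 × (1 - 1/17) × (1 - 1/29)
φ(493) = 448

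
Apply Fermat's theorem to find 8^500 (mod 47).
By Fermat: 8^{46} ≡ 1 (mod 47). 500 ≡ 40 (mod 46). So 8^{500} ≡ 8^{40} ≡ 32 (mod 47)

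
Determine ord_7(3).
Powers of 3 mod 7: 3^1≡3, 3^2≡2, 3^3≡6, 3^4≡4, 3^5≡5, 3^6≡1. Order = 6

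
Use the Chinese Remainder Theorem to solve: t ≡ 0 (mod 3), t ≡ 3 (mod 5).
M = 3 × 5 = 15. M₁ = 5, y₁ ≡ 2 (mod 3). M₂ = 3, y₂ ≡ 2 (mod 5). t = 0×5×2 + 3×3×2 ≡ 3 (mod 15)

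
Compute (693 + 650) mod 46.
9

(693 + 650) = 1343
1343 mod 46 = 9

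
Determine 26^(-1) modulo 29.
26^(-1) ≡ 19 (mod 29). Verification: 26 × 19 = 494 ≡ 1 (mod 29)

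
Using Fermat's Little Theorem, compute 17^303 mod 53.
By Fermat: 17^{52} ≡ 1 (mod 53). 303 ≡ 43 (mod 52). So 17^{303} ≡ 17^{43} ≡ 7 (mod 53)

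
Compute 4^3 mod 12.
3 = 2 + 1 (binary 11). Repeated squaring mod 12: 4^1 ≡ 4; 4^2 ≡ 4² = 16 ≡ 4. Multiply: 4^3 = 4^2 × 4^1 ≡ 4 × 4 (mod 12): 4 × 4 = 16 ≡ 4. So 4^3 ≡ 4 (mod 12).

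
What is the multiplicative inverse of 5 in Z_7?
3

Using Extended Euclidean Algorithm:
gcd(5, 7) = 1
Bezout coefficients: 5 × 3 + 7 × -2 = 1
So 5 × 3 ≡ 1 (mod 7)
The inverse is 3 mod 7 = 3
Verification: 5 × 3 = 15 = 2 × 7 + 1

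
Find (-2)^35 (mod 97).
Using repeated squaring. (-2) ≡ 95 (mod 97). 35 = 32 + 2 + 1 (binary 100011). Repeated squaring mod 97: 95^1 ≡ 95; 95^2 ≡ 95² = 9025 ≡ 4; 95^4 ≡ 4² = 16 ≡ 16; 95^8 ≡ 16² = 256 ≡ 62; 95^16 ≡ 62² = 3844 ≡ 61; 95^32 ≡ 61² = 3721 ≡ 35. Multiply: (-2)^35 ≡ 95^32 × 95^2 × 95^1 ≡ 35 × 4 × 95 (mod 97): 35 × 4 = 140 ≡ 43; 43 × 95 = 4085 ≡ 11. So (-2)^35 ≡ 11 (mod 97).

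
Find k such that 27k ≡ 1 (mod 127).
27^(-1) ≡ 80 (mod 127). Verification: 27 × 80 = 2160 ≡ 1 (mod 127)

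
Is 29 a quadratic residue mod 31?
By Euler's criterion: 29^{15} ≡ 30 (mod 31). Since this equals -1 (≡ 30), 29 is not a QR.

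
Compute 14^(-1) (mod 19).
15

Using Extended Euclidean Algorithm:
gcd(14, 19) = 1
Bezout coefficients: 14 × -4 + 19 × 3 = 1
So 14 × -4 ≡ 1 (mod 19)
The inverse is -4 mod 19 = 15
Verification: 14 × 15 = 210 = 11 × 19 + 1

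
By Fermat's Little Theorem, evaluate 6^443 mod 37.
By Fermat: 6^{36} ≡ 1 (mod 37). 443 ≡ 11 (mod 36). So 6^{443} ≡ 6^{11} ≡ 31 (mod 37)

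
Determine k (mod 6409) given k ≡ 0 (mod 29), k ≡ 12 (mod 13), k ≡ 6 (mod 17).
1247

Using the Chinese Remainder Theorem:
M = product of moduli = 6409
For equation 1: M_1 = 221, 221 ≡ 18 (mod 29), inverse of 221 mod 29 is 21 (check: 18 × 21 = 378 ≡ 1 (mod 29))
For equation 2: M_2 = 493, 493 ≡ 12 (mod 13), inverse of 493 mod 13 is 12 (check: 12 × 12 = 144 ≡ 1 (mod 13))
For equation 3: M_3 = 377, 377 ≡ 3 (mod 17), inverse of 377 mod 17 is 6 (check: 3 × 6 = 18 ≡ 1 (mod 17))
Combine: k ≡ Σ r_i×M_i×(M_i⁻¹ mod m_i) = 0×221×21 + 12×493×12 + 6×377×6 = 0 + 70992 + 13572 = 84564
84564 mod 6409 = 1247
k ≡ 1247 (mod 6409)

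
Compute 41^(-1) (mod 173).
41^(-1) ≡ 38 (mod 173). Verification: 41 × 38 = 1558 ≡ 1 (mod 173)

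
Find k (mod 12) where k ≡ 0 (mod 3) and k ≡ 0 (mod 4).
M = 3 × 4 = 12. M₁ = 4, y₁ ≡ 1 (mod 3). M₂ = 3, y₂ ≡ 3 (mod 4). k = 0×4×1 + 0×3×3 ≡ 0 (mod 12)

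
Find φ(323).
288

Prime factorization: 323 = 17 × 19
Using the formula φ(n) = n × Π(1 - 1/p) for each prime factor p:
φ(323) = 323 × (1 - 1/17) × (1 - 1/19)
φ(323) = 288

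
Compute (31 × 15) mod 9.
6

(31 × 15) = 465
465 mod 9 = 6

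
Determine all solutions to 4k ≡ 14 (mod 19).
13

Since gcd(4, 19) = 1 divides 14, a solution exists.
Multiply both sides by the inverse of 4 mod 19:
  4^(-1) mod 19 = 5
  x ≡ 5 × 14 ≡ 70 ≡ 13 (mod 19)
Verification: 4 × 13 = 52 = 2 × 19 + 14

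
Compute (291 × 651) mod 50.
41

(291 × 651) = 189441
189441 mod 50 = 41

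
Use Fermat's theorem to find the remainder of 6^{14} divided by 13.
10

By Fermat's Little Theorem, a^(p-1) ≡ 1 (mod p) for prime p and gcd(a, p) = 1
Here p = 13, so 6^12 ≡ 1 (mod 13)
We can reduce the exponent: 14 mod 12 = 2
So 6^14 ≡ 6^2 (mod 13)
Computing: 6^2 mod 13 = 10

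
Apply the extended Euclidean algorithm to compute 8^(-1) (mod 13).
Extended GCD: 8(5) + 13(-3) = 1. So 8^(-1) ≡ 5 ≡ 5 (mod 13). Verify: 8 × 5 = 40 ≡ 1 (mod 13)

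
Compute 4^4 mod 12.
4 = 4 (binary 100). Repeated squaring mod 12: 4^1 ≡ 4; 4^2 ≡ 4² = 16 ≡ 4; 4^4 ≡ 4² = 16 ≡ 4. So 4^4 ≡ 4 (mod 12).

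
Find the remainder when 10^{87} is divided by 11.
By Fermat: 10^{10} ≡ 1 (mod 11). 87 = 8×10 + 7. So 10^{87} ≡ 10^{7} ≡ 10 (mod 11)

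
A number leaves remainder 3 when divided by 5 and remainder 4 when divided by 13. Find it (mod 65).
M = 5 × 13 = 65. M₁ = 13, y₁ ≡ 2 (mod 5). M₂ = 5, y₂ ≡ 8 (mod 13). n = 3×13×2 + 4×5×8 ≡ 43 (mod 65)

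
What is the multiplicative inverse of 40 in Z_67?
62

Using Extended Euclidean Algorithm:
gcd(40, 67) = 1
Bezout coefficients: 40 × -5 + 67 × 3 = 1
So 40 × -5 ≡ 1 (mod 67)
The inverse is -5 mod 67 = 62
Verification: 40 × 62 = 2480 = 37 × 67 + 1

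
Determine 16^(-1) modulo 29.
16^(-1) ≡ 20 (mod 29). Verification: 16 × 20 = 320 ≡ 1 (mod 29)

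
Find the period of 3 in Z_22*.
Powers of 3 mod 22: 3^1≡3, 3^2≡9, 3^3≡5, 3^4≡15, 3^5≡1. Order = 5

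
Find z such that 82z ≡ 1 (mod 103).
82^(-1) ≡ 49 (mod 103). Verification: 82 × 49 = 4018 ≡ 1 (mod 103)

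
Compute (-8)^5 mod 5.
(-8) ≡ 2 (mod 5). 5 = 4 + 1 (binary 101). Repeated squaring mod 5: 2^1 ≡ 2; 2^2 ≡ 2² = 4 ≡ 4; 2^4 ≡ 4² = 16 ≡ 1. Multiply: (-8)^5 ≡ 2^4 × 2^1 ≡ 1 × 2 (mod 5): 1 × 2 = 2 ≡ 2. So (-8)^5 ≡ 2 (mod 5).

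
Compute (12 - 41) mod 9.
7

(12 - 41) = -29
-29 mod 9 = 7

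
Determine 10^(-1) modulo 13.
10^(-1) ≡ 4 (mod 13). Verification: 10 × 4 = 40 ≡ 1 (mod 13)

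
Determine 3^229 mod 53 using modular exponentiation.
Using Fermat: 3^{52} ≡ 1 (mod 53). 229 ≡ 21 (mod 52). So 3^{229} ≡ 3^{21} ≡ 41 (mod 53)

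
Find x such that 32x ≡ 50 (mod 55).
5

Since gcd(32, 55) = 1 divides 50, a solution exists.
Multiply both sides by the inverse of 32 mod 55:
  32^(-1) mod 55 = 43
  x ≡ 43 × 50 ≡ 2150 ≡ 5 (mod 55)
Verification: 32 × 5 = 160 = 2 × 55 + 50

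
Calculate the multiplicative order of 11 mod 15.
Powers of 11 mod 15: 11^1≡11, 11^2≡1. Order = 2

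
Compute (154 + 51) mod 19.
15

(154 + 51) = 205
205 mod 19 = 15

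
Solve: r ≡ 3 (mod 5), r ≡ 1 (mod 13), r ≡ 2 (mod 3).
M = 5 × 13 × 3 = 195. M₁ = 39, y₁ ≡ 4 (mod 5). M₂ = 15, y₂ ≡ 7 (mod 13). M₃ = 65, y₃ ≡ 2 (mod 3). r = 3×39×4 + 1×15×7 + 2×65×2 ≡ 53 (mod 195)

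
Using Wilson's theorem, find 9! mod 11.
(10)! = (9)! × (10) ≡ -1 (mod 11). So (9)! ≡ -1 × (10)^(-1) ≡ (-1)×(-1) = 1 (mod 11)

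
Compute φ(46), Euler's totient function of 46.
22

Prime factorization: 46 = 2 × 23
Using the formula φ(n) = n × Π(1 - 1/p) for each prime factor p:
φ(46) = 46 × (1 - 1/2) × (1 - 1/23)
φ(46) = 22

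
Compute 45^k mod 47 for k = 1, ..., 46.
g^1, g^2, ..., g^{46} mod 47: {45, 4, 39, 16, 15, 17, 13, 21, 5, 37, 20, 7, 33, 28, 38, 18, 11, 25, 44, 6, 35, 24, 46, 2, 43, 8, 31, 32, 30, 34, 26, 42, 10, 27, 40, 14, 19, 9, 29, 36, 22, 3, 41, 12, 23, 1}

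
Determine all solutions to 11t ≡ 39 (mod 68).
53

Since gcd(11, 68) = 1 divides 39, a solution exists.
Multiply both sides by the inverse of 11 mod 68:
  11^(-1) mod 68 = 31
  x ≡ 31 × 39 ≡ 1209 ≡ 53 (mod 68)
Verification: 11 × 53 = 583 = 8 × 68 + 39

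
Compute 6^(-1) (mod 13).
6^(-1) ≡ 11 (mod 13). Verification: 6 × 11 = 66 ≡ 1 (mod 13)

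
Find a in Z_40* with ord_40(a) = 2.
31 has order 2 mod 40 since 31^{2} ≡ 1 (mod 40) and no smaller power works.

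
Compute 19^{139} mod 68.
59

Using successive squaring:
Binary expansion of 139: 10001011
Powers of 19 mod 68 (each is the square of the previous):
  19^1 ≡ 19 (mod 68)
  19^2 ≡ 19² = 361 ≡ 21 (mod 68)
  19^4 ≡ 21² = 441 ≡ 33 (mod 68)
  19^8 ≡ 33² = 1089 ≡ 1 (mod 68)
  19^16 ≡ 1² = 1 ≡ 1 (mod 68)
  19^32 ≡ 1² = 1 ≡ 1 (mod 68)
  19^64 ≡ 1² = 1 ≡ 1 (mod 68)
  19^128 ≡ 1² = 1 ≡ 1 (mod 68)
139 = 128 + 8 + 2 + 1, so 19^139 = 19^128 × 19^8 × 19^2 × 19^1 ≡ 1 × 1 × 21 × 19 (mod 68)
Multiplying step by step:
  1 × 1 = 1 ≡ 1 (mod 68)
  1 × 21 = 21 ≡ 21 (mod 68)
  21 × 19 = 399 ≡ 59 (mod 68)
Result: 19^139 ≡ 59 (mod 68)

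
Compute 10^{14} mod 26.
22

Using successive squaring:
Binary expansion of 14: 1110
Powers of 10 mod 26 (each is the square of the previous):
  10^1 ≡ 10 (mod 26)
  10^2 ≡ 10² = 100 ≡ 22 (mod 26)
  10^4 ≡ 22² = 484 ≡ 16 (mod 26)
  10^8 ≡ 16² = 256 ≡ 22 (mod 26)
14 = 8 + 4 + 2, so 10^14 = 10^8 × 10^4 × 10^2 ≡ 22 × 16 × 22 (mod 26)
Multiplying step by step:
  22 × 16 = 352 ≡ 14 (mod 26)
  14 × 22 = 308 ≡ 22 (mod 26)
Result: 10^14 ≡ 22 (mod 26)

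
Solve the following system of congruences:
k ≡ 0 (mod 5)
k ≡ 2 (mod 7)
30

Using the Chinese Remainder Theorem:
M = product of moduli = 35
For equation 1: M_1 = 7, 7 ≡ 2 (mod 5), inverse of 7 mod 5 is 3 (check: 2 × 3 = 6 ≡ 1 (mod 5))
For equation 2: M_2 = 5, 5 ≡ 5 (mod 7), inverse of 5 mod 7 is 3 (check: 5 × 3 = 15 ≡ 1 (mod 7))
Combine: k ≡ Σ r_i×M_i×(M_i⁻¹ mod m_i) = 0×7×3 + 2×5×3 = 0 + 30 = 30
30 mod 35 = 30
k ≡ 30 (mod 35)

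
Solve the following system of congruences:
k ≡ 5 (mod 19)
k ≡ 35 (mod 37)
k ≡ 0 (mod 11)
1848

Using the Chinese Remainder Theorem:
M = product of moduli = 7733
For equation 1: M_1 = 407, 407 ≡ 8 (mod 19), inverse of 407 mod 19 is 12 (check: 8 × 12 = 96 ≡ 1 (mod 19))
For equation 2: M_2 = 209, 209 ≡ 24 (mod 37), inverse of 209 mod 37 is 17 (check: 24 × 17 = 408 ≡ 1 (mod 37))
For equation 3: M_3 = 703, 703 ≡ 10 (mod 11), inverse of 703 mod 11 is 10 (check: 10 × 10 = 100 ≡ 1 (mod 11))
Combine: k ≡ Σ r_i×M_i×(M_i⁻¹ mod m_i) = 5×407×12 + 35×209×17 + 0×703×10 = 24420 + 124355 + 0 = 148775
148775 mod 7733 = 1848
k ≡ 1848 (mod 7733)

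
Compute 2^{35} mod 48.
32

Using successive squaring:
Binary expansion of 35: 100011
Powers of 2 mod 48 (each is the square of the previous):
  2^1 ≡ 2 (mod 48)
  2^2 ≡ 2² = 4 ≡ 4 (mod 48)
  2^4 ≡ 4² = 16 ≡ 16 (mod 48)
  2^8 ≡ 16² = 256 ≡ 16 (mod 48)
  2^16 ≡ 16² = 256 ≡ 16 (mod 48)
  2^32 ≡ 16² = 256 ≡ 16 (mod 48)
35 = 32 + 2 + 1, so 2^35 = 2^32 × 2^2 × 2^1 ≡ 16 × 4 × 2 (mod 48)
Multiplying step by step:
  16 × 4 = 64 ≡ 16 (mod 48)
  16 × 2 = 32 ≡ 32 (mod 48)
Result: 2^35 ≡ 32 (mod 48)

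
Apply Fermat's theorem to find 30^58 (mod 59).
By Fermat's Little Theorem, 30^{58} ≡ 1 (mod 59) since 59 is prime and gcd(30, 59) = 1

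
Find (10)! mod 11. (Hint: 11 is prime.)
By Wilson's theorem, (10)! ≡ -1 ≡ 10 (mod 11)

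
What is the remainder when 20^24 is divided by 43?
Using repeated squaring. 24 = 16 + 8 (binary 11000). Repeated squaring mod 43: 20^1 ≡ 20; 20^2 ≡ 20² = 400 ≡ 13; 20^4 ≡ 13² = 169 ≡ 40; 20^8 ≡ 40² = 1600 ≡ 9; 20^16 ≡ 9² = 81 ≡ 38. Multiply: 20^24 = 20^16 × 20^8 ≡ 38 × 9 (mod 43): 38 × 9 = 342 ≡ 41. So 20^24 ≡ 41 (mod 43).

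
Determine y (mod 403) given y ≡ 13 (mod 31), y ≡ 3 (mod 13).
354

Using the Chinese Remainder Theorem:
M = product of moduli = 403
For equation 1: M_1 = 13, 13 ≡ 13 (mod 31), inverse of 13 mod 31 is 12 (check: 13 × 12 = 156 ≡ 1 (mod 31))
For equation 2: M_2 = 31, 31 ≡ 5 (mod 13), inverse of 31 mod 13 is 8 (check: 5 × 8 = 40 ≡ 1 (mod 13))
Combine: y ≡ Σ r_i×M_i×(M_i⁻¹ mod m_i) = 13×13×12 + 3×31×8 = 2028 + 744 = 2772
2772 mod 403 = 354
y ≡ 354 (mod 403)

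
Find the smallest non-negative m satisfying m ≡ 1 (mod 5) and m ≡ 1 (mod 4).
M = 5 × 4 = 20. M₁ = 4, y₁ ≡ 4 (mod 5). M₂ = 5, y₂ ≡ 1 (mod 4). m = 1×4×4 + 1×5×1 ≡ 1 (mod 20)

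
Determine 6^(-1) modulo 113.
6^(-1) ≡ 19 (mod 113). Verification: 6 × 19 = 114 ≡ 1 (mod 113)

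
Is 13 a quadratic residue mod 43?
By Euler's criterion: 13^{21} ≡ 1 (mod 43). Since this equals 1, 13 is a QR.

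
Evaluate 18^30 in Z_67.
Using repeated squaring. 30 = 16 + 8 + 4 + 2 (binary 11110). Repeated squaring mod 67: 18^1 ≡ 18; 18^2 ≡ 18² = 324 ≡ 56; 18^4 ≡ 56² = 3136 ≡ 54; 18^8 ≡ 54² = 2916 ≡ 35; 18^16 ≡ 35² = 1225 ≡ 19. Multiply: 18^30 = 18^16 × 18^8 × 18^4 × 18^2 ≡ 19 × 35 × 54 × 56 (mod 67): 19 × 35 = 665 ≡ 62; 62 × 54 = 3348 ≡ 65; 65 × 56 = 3640 ≡ 22. So 18^30 ≡ 22 (mod 67).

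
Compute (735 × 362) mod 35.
0

(735 × 362) = 266070
266070 mod 35 = 0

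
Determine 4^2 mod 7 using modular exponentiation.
2 = 2 (binary 10). Repeated squaring mod 7: 4^1 ≡ 4; 4^2 ≡ 4² = 16 ≡ 2. So 4^2 ≡ 2 (mod 7).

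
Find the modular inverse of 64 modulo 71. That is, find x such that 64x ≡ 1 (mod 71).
10

Using Extended Euclidean Algorithm:
gcd(64, 71) = 1
Bezout coefficients: 64 × 10 + 71 × -9 = 1
So 64 × 10 ≡ 1 (mod 71)
The inverse is 10 mod 71 = 10
Verification: 64 × 10 = 640 = 9 × 71 + 1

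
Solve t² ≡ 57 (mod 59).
The square roots of 57 mod 59 are 36 and 23. Verify: 36² = 1296 ≡ 57 (mod 59)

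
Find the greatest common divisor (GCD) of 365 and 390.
5

Using the Euclidean algorithm:
365 = 0 × 390 + 365
390 = 1 × 365 + 25
365 = 14 × 25 + 15
25 = 1 × 15 + 10
15 = 1 × 10 + 5
10 = 2 × 5 + 0

GCD(365, 390) = 5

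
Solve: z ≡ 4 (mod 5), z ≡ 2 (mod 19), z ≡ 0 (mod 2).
M = 5 × 19 × 2 = 190. M₁ = 38, y₁ ≡ 2 (mod 5). M₂ = 10, y₂ ≡ 2 (mod 19). M₃ = 95, y₃ ≡ 1 (mod 2). z = 4×38×2 + 2×10×2 + 0×95×1 ≡ 154 (mod 190)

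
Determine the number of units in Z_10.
4

Prime factorization: 10 = 2 × 5
Using the formula φ(n) = n × Π(1 - 1/p) for each prime factor p:
φ(10) = 10 × (1 - 1/2) × (1 - 1/5)
φ(10) = 4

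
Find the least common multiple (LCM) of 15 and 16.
240

First find GCD(15, 16) using the Euclidean algorithm:
15 = 0 × 16 + 15
16 = 1 × 15 + 1
15 = 15 × 1 + 0
GCD(15, 16) = 1

LCM formula: LCM(a, b) = (a × b) / GCD(a, b)
LCM(15, 16) = (15 × 16) / 1
LCM(15, 16) = 240 / 1
LCM(15, 16) = 240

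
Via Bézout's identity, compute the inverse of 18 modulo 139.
Extended GCD: 18(-54) + 139(7) = 1. So 18^(-1) ≡ 85 ≡ 85 (mod 139). Verify: 18 × 85 = 1530 ≡ 1 (mod 139)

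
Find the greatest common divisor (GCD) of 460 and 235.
5

Using the Euclidean algorithm:
460 = 1 × 235 + 225
235 = 1 × 225 + 10
225 = 22 × 10 + 5
10 = 2 × 5 + 0

GCD(460, 235) = 5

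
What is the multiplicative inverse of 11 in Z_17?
14

Using Extended Euclidean Algorithm:
gcd(11, 17) = 1
Bezout coefficients: 11 × -3 + 17 × 2 = 1
So 11 × -3 ≡ 1 (mod 17)
The inverse is -3 mod 17 = 14
Verification: 11 × 14 = 154 = 9 × 17 + 1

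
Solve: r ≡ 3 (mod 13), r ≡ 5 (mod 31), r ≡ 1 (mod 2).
M = 13 × 31 × 2 = 806. M₁ = 62, y₁ ≡ 4 (mod 13). M₂ = 26, y₂ ≡ 6 (mod 31). M₃ = 403, y₃ ≡ 1 (mod 2). r = 3×62×4 + 5×26×6 + 1×403×1 ≡ 315 (mod 806)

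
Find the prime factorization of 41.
41

Divide by primes starting from smallest:
41 ÷ 41 = 1

41 = 41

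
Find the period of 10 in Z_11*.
Powers of 10 mod 11: 10^1≡10, 10^2≡1. Order = 2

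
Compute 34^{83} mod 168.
160

Using successive squaring:
Binary expansion of 83: 1010011
Powers of 34 mod 168 (each is the square of the previous):
  34^1 ≡ 34 (mod 168)
  34^2 ≡ 34² = 1156 ≡ 148 (mod 168)
  34^4 ≡ 148² = 21904 ≡ 64 (mod 168)
  34^8 ≡ 64² = 4096 ≡ 64 (mod 168)
  34^16 ≡ 64² = 4096 ≡ 64 (mod 168)
  34^32 ≡ 64² = 4096 ≡ 64 (mod 168)
  34^64 ≡ 64² = 4096 ≡ 64 (mod 168)
83 = 64 + 16 + 2 + 1, so 34^83 = 34^64 × 34^16 × 34^2 × 34^1 ≡ 64 × 64 × 148 × 34 (mod 168)
Multiplying step by step:
  64 × 64 = 4096 ≡ 64 (mod 168)
  64 × 148 = 9472 ≡ 64 (mod 168)
  64 × 34 = 2176 ≡ 160 (mod 168)
Result: 34^83 ≡ 160 (mod 168)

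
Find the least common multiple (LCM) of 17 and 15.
255

First find GCD(17, 15) using the Euclidean algorithm:
17 = 1 × 15 + 2
15 = 7 × 2 + 1
2 = 2 × 1 + 0
GCD(17, 15) = 1

LCM formula: LCM(a, b) = (a × b) / GCD(a, b)
LCM(17, 15) = (17 × 15) / 1
LCM(17, 15) = 255 / 1
LCM(17, 15) = 255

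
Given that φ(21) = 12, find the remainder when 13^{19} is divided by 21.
By Euler: 13^{12} ≡ 1 (mod 21) since gcd(13, 21) = 1. 19 = 1×12 + 7. So 13^{19} ≡ 13^{7} ≡ 13 (mod 21)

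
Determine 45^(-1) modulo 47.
45^(-1) ≡ 23 (mod 47). Verification: 45 × 23 = 1035 ≡ 1 (mod 47)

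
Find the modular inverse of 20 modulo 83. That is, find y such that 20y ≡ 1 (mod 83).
54

Using Extended Euclidean Algorithm:
gcd(20, 83) = 1
Bezout coefficients: 20 × -29 + 83 × 7 = 1
So 20 × -29 ≡ 1 (mod 83)
The inverse is -29 mod 83 = 54
Verification: 20 × 54 = 1080 = 13 × 83 + 1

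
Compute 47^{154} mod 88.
81

Using successive squaring:
Binary expansion of 154: 10011010
Powers of 47 mod 88 (each is the square of the previous):
  47^1 ≡ 47 (mod 88)
  47^2 ≡ 47² = 2209 ≡ 9 (mod 88)
  47^4 ≡ 9² = 81 ≡ 81 (mod 88)
  47^8 ≡ 81² = 6561 ≡ 49 (mod 88)
  47^16 ≡ 49² = 2401 ≡ 25 (mod 88)
  47^32 ≡ 25² = 625 ≡ 9 (mod 88)
  47^64 ≡ 9² = 81 ≡ 81 (mod 88)
  47^128 ≡ 81² = 6561 ≡ 49 (mod 88)
154 = 128 + 16 + 8 + 2, so 47^154 = 47^128 × 47^16 × 47^8 × 47^2 ≡ 49 × 25 × 49 × 9 (mod 88)
Multiplying step by step:
  49 × 25 = 1225 ≡ 81 (mod 88)
  81 × 49 = 3969 ≡ 9 (mod 88)
  9 × 9 = 81 ≡ 81 (mod 88)
Result: 47^154 ≡ 81 (mod 88)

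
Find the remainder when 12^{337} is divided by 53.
By Fermat: 12^{52} ≡ 1 (mod 53). 337 = 6×52 + 25. So 12^{337} ≡ 12^{25} ≡ 22 (mod 53)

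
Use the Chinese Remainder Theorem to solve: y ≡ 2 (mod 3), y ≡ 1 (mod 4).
M = 3 × 4 = 12. M₁ = 4, y₁ ≡ 1 (mod 3). M₂ = 3, y₂ ≡ 3 (mod 4). y = 2×4×1 + 1×3×3 ≡ 5 (mod 12)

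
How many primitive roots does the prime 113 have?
Number of primitive roots mod 113 = φ(112) = 48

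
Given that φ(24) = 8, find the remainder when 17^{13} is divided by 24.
By Euler: 17^{8} ≡ 1 (mod 24) since gcd(17, 24) = 1. 13 = 1×8 + 5. So 17^{13} ≡ 17^{5} ≡ 17 (mod 24)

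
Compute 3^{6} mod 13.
1

Using successive squaring:
Binary expansion of 6: 110
Powers of 3 mod 13 (each is the square of the previous):
  3^1 ≡ 3 (mod 13)
  3^2 ≡ 3² = 9 ≡ 9 (mod 13)
  3^4 ≡ 9² = 81 ≡ 3 (mod 13)
6 = 4 + 2, so 3^6 = 3^4 × 3^2 ≡ 3 × 9 (mod 13)
Multiplying step by step:
  3 × 9 = 27 ≡ 1 (mod 13)
Result: 3^6 ≡ 1 (mod 13)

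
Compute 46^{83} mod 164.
84

Using successive squaring:
Binary expansion of 83: 1010011
Powers of 46 mod 164 (each is the square of the previous):
  46^1 ≡ 46 (mod 164)
  46^2 ≡ 46² = 2116 ≡ 148 (mod 164)
  46^4 ≡ 148² = 21904 ≡ 92 (mod 164)
  46^8 ≡ 92² = 8464 ≡ 100 (mod 164)
  46^16 ≡ 100² = 10000 ≡ 160 (mod 164)
  46^32 ≡ 160² = 25600 ≡ 16 (mod 164)
  46^64 ≡ 16² = 256 ≡ 92 (mod 164)
83 = 64 + 16 + 2 + 1, so 46^83 = 46^64 × 46^16 × 46^2 × 46^1 ≡ 92 × 160 × 148 × 46 (mod 164)
Multiplying step by step:
  92 × 160 = 14720 ≡ 124 (mod 164)
  124 × 148 = 18352 ≡ 148 (mod 164)
  148 × 46 = 6808 ≡ 84 (mod 164)
Result: 46^83 ≡ 84 (mod 164)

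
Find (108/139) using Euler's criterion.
(108/139) = 108^{69} mod 139 = -1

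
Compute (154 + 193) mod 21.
11

(154 + 193) = 347
347 mod 21 = 11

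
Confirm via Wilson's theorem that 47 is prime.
(46)! mod 47 = 46. Since this equals -1 (mod 47), Wilson confirms 47 is prime.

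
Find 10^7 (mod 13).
7 = 4 + 2 + 1 (binary 111). Repeated squaring mod 13: 10^1 ≡ 10; 10^2 ≡ 10² = 100 ≡ 9; 10^4 ≡ 9² = 81 ≡ 3. Multiply: 10^7 = 10^4 × 10^2 × 10^1 ≡ 3 × 9 × 10 (mod 13): 3 × 9 = 27 ≡ 1; 1 × 10 = 10 ≡ 10. So 10^7 ≡ 10 (mod 13).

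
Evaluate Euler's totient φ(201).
132

Prime factorization: 201 = 3 × 67
Using the formula φ(n) = n × Π(1 - 1/p) for each prime factor p:
φ(201) = 201 × (1 - 1/3) × (1 - 1/67)
φ(201) = 132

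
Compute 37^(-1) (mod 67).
29

Using Extended Euclidean Algorithm:
gcd(37, 67) = 1
Bezout coefficients: 37 × 29 + 67 × -16 = 1
So 37 × 29 ≡ 1 (mod 67)
The inverse is 29 mod 67 = 29
Verification: 37 × 29 = 1073 = 16 × 67 + 1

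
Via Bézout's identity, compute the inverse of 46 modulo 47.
Extended GCD: 46(-1) + 47(1) = 1. So 46^(-1) ≡ 46 ≡ 46 (mod 47). Verify: 46 × 46 = 2116 ≡ 1 (mod 47)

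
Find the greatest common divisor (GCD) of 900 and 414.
18

Using the Euclidean algorithm:
900 = 2 × 414 + 72
414 = 5 × 72 + 54
72 = 1 × 54 + 18
54 = 3 × 18 + 0

GCD(900, 414) = 18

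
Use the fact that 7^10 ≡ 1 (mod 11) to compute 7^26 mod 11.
By Fermat: 7^{10} ≡ 1 (mod 11). 26 = 2×10 + 6. So 7^{26} ≡ 7^{6} ≡ 4 (mod 11)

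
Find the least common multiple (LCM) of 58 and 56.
1624

First find GCD(58, 56) using the Euclidean algorithm:
58 = 1 × 56 + 2
56 = 28 × 2 + 0
GCD(58, 56) = 2

LCM formula: LCM(a, b) = (a × b) / GCD(a, b)
LCM(58, 56) = (58 × 56) / 2
LCM(58, 56) = 3248 / 2
LCM(58, 56) = 1624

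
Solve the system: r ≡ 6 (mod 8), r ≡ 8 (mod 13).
M = 8 × 13 = 104. M₁ = 13, y₁ ≡ 5 (mod 8). M₂ = 8, y₂ ≡ 5 (mod 13). r = 6×13×5 + 8×8×5 ≡ 86 (mod 104)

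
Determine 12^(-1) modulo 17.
12^(-1) ≡ 10 (mod 17). Verification: 12 × 10 = 120 ≡ 1 (mod 17)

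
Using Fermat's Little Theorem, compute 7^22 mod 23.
By Fermat's Little Theorem, 7^{22} ≡ 1 (mod 23) since 23 is prime and gcd(7, 23) = 1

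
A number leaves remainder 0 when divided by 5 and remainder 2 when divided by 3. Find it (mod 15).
M = 5 × 3 = 15. M₁ = 3, y₁ ≡ 2 (mod 5). M₂ = 5, y₂ ≡ 2 (mod 3). k = 0×3×2 + 2×5×2 ≡ 5 (mod 15)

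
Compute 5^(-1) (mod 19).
5^(-1) ≡ 4 (mod 19). Verification: 5 × 4 = 20 ≡ 1 (mod 19)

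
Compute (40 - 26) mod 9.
5

(40 - 26) = 14
14 mod 9 = 5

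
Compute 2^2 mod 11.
2 = 2 (binary 10). Repeated squaring mod 11: 2^1 ≡ 2; 2^2 ≡ 2² = 4 ≡ 4. So 2^2 ≡ 4 (mod 11).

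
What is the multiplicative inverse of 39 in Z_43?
39^(-1) ≡ 32 (mod 43). Verification: 39 × 32 = 1248 ≡ 1 (mod 43)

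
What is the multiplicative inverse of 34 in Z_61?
9

Using Extended Euclidean Algorithm:
gcd(34, 61) = 1
Bezout coefficients: 34 × 9 + 61 × -5 = 1
So 34 × 9 ≡ 1 (mod 61)
The inverse is 9 mod 61 = 9
Verification: 34 × 9 = 306 = 5 × 61 + 1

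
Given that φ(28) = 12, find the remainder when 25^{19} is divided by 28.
By Euler: 25^{12} ≡ 1 (mod 28) since gcd(25, 28) = 1. 19 = 1×12 + 7. So 25^{19} ≡ 25^{7} ≡ 25 (mod 28)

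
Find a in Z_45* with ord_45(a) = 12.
22 has order 12 mod 45 since 22^{12} ≡ 1 (mod 45) and no smaller power works.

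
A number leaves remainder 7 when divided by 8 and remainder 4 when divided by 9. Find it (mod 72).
M = 8 × 9 = 72. M₁ = 9, y₁ ≡ 1 (mod 8). M₂ = 8, y₂ ≡ 8 (mod 9). y = 7×9×1 + 4×8×8 ≡ 31 (mod 72)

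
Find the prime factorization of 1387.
19 × 73

Divide by primes starting from smallest:
1387 ÷ 19 = 73
73 ÷ 73 = 1

1387 = 19 × 73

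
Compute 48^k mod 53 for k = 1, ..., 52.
g^1, g^2, ..., g^{52} mod 53: {48, 25, 34, 42, 2, 43, 50, 15, 31, 4, 33, 47, 30, 9, 8, 13, 41, 7, 18, 16, 26, 29, 14, 36, 32, 52, 5, 28, 19, 11, 51, 10, 3, 38, 22, 49, 20, 6, 23, 44, 45, 40, 12, 46, 35, 37, 27, 24, 39, 17, 21, 1}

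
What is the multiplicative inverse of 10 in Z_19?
10^(-1) ≡ 2 (mod 19). Verification: 10 × 2 = 20 ≡ 1 (mod 19)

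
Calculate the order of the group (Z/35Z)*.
24

Prime factorization: 35 = 5 × 7
Using the formula φ(n) = n × Π(1 - 1/p) for each prime factor p:
φ(35) = 35 × (1 - 1/5) × (1 - 1/7)
φ(35) = 24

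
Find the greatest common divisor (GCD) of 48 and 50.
2

Using the Euclidean algorithm:
48 = 0 × 50 + 48
50 = 1 × 48 + 2
48 = 24 × 2 + 0

GCD(48, 50) = 2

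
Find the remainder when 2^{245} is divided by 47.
By Fermat: 2^{46} ≡ 1 (mod 47). 245 = 5×46 + 15. So 2^{245} ≡ 2^{15} ≡ 9 (mod 47)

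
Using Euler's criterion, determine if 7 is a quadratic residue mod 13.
By Euler's criterion: 7^{6} ≡ 12 (mod 13). Since this equals -1 (≡ 12), 7 is not a QR.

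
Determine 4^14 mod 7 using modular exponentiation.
Using Fermat: 4^{6} ≡ 1 (mod 7). 14 ≡ 2 (mod 6). So 4^{14} ≡ 4^{2} ≡ 2 (mod 7)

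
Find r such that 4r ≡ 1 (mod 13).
4^(-1) ≡ 10 (mod 13). Verification: 4 × 10 = 40 ≡ 1 (mod 13)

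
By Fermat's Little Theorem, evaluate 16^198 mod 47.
By Fermat: 16^{46} ≡ 1 (mod 47). 198 = 4×46 + 14. So 16^{198} ≡ 16^{14} ≡ 37 (mod 47)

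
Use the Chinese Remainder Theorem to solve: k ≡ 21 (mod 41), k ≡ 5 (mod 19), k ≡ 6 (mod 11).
4736

Using the Chinese Remainder Theorem:
M = product of moduli = 8569
For equation 1: M_1 = 209, 209 ≡ 4 (mod 41), inverse of 209 mod 41 is 31 (check: 4 × 31 = 124 ≡ 1 (mod 41))
For equation 2: M_2 = 451, 451 ≡ 14 (mod 19), inverse of 451 mod 19 is 15 (check: 14 × 15 = 210 ≡ 1 (mod 19))
For equation 3: M_3 = 779, 779 ≡ 9 (mod 11), inverse of 779 mod 11 is 5 (check: 9 × 5 = 45 ≡ 1 (mod 11))
Combine: k ≡ Σ r_i×M_i×(M_i⁻¹ mod m_i) = 21×209×31 + 5×451×15 + 6×779×5 = 136059 + 33825 + 23370 = 193254
193254 mod 8569 = 4736
k ≡ 4736 (mod 8569)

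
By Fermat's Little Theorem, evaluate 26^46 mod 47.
By Fermat's Little Theorem, 26^{46} ≡ 1 (mod 47) since 47 is prime and gcd(26, 47) = 1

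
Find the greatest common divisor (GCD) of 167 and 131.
1

Using the Euclidean algorithm:
167 = 1 × 131 + 36
131 = 3 × 36 + 23
36 = 1 × 23 + 13
23 = 1 × 13 + 10
13 = 1 × 10 + 3
10 = 3 × 3 + 1
3 = 3 × 1 + 0

GCD(167, 131) = 1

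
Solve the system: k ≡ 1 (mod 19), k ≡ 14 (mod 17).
M = 19 × 17 = 323. M₁ = 17, y₁ ≡ 9 (mod 19). M₂ = 19, y₂ ≡ 9 (mod 17). k = 1×17×9 + 14×19×9 ≡ 286 (mod 323)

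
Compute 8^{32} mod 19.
7

Using successive squaring:
Binary expansion of 32: 100000
Powers of 8 mod 19 (each is the square of the previous):
  8^1 ≡ 8 (mod 19)
  8^2 ≡ 8² = 64 ≡ 7 (mod 19)
  8^4 ≡ 7² = 49 ≡ 11 (mod 19)
  8^8 ≡ 11² = 121 ≡ 7 (mod 19)
  8^16 ≡ 7² = 49 ≡ 11 (mod 19)
  8^32 ≡ 11² = 121 ≡ 7 (mod 19)
32 is a power of 2, so 8^32 is the last square: ≡ 7 (mod 19)
Result: 8^32 ≡ 7 (mod 19)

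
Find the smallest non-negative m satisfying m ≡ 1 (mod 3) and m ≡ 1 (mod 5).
M = 3 × 5 = 15. M₁ = 5, y₁ ≡ 2 (mod 3). M₂ = 3, y₂ ≡ 2 (mod 5). m = 1×5×2 + 1×3×2 ≡ 1 (mod 15)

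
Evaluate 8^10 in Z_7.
8 ≡ 1 (mod 7). 10 = 8 + 2 (binary 1010). Repeated squaring mod 7: 1^1 ≡ 1; 1^2 ≡ 1² = 1 ≡ 1; 1^4 ≡ 1² = 1 ≡ 1; 1^8 ≡ 1² = 1 ≡ 1. Multiply: 8^10 ≡ 1^8 × 1^2 ≡ 1 × 1 (mod 7): 1 × 1 = 1 ≡ 1. So 8^10 ≡ 1 (mod 7).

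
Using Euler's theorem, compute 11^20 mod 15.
By Euler: 11^{8} ≡ 1 (mod 15) since gcd(11, 15) = 1. 20 = 2×8 + 4. So 11^{20} ≡ 11^{4} ≡ 1 (mod 15)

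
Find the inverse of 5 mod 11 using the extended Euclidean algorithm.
Extended GCD: 5(-2) + 11(1) = 1. So 5^(-1) ≡ 9 ≡ 9 (mod 11). Verify: 5 × 9 = 45 ≡ 1 (mod 11)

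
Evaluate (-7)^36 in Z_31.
Using Fermat: (-7)^{30} ≡ 1 (mod 31). 36 ≡ 6 (mod 30). So (-7)^{36} ≡ (-7)^{6} ≡ 4 (mod 31)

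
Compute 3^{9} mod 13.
1

Using successive squaring:
Binary expansion of 9: 1001
Powers of 3 mod 13 (each is the square of the previous):
  3^1 ≡ 3 (mod 13)
  3^2 ≡ 3² = 9 ≡ 9 (mod 13)
  3^4 ≡ 9² = 81 ≡ 3 (mod 13)
  3^8 ≡ 3² = 9 ≡ 9 (mod 13)
9 = 8 + 1, so 3^9 = 3^8 × 3^1 ≡ 9 × 3 (mod 13)
Multiplying step by step:
  9 × 3 = 27 ≡ 1 (mod 13)
Result: 3^9 ≡ 1 (mod 13)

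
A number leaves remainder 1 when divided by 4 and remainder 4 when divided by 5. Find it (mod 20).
M = 4 × 5 = 20. M₁ = 5, y₁ ≡ 1 (mod 4). M₂ = 4, y₂ ≡ 4 (mod 5). t = 1×5×1 + 4×4×4 ≡ 9 (mod 20)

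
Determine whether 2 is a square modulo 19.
By Euler's criterion: 2^{9} ≡ 18 (mod 19). Since this equals -1 (≡ 18), 2 is not a QR.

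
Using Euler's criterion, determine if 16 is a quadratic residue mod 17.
By Euler's criterion: 16^{8} ≡ 1 (mod 17). Since this equals 1, 16 is a QR.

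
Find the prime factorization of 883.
883

Divide by primes starting from smallest:
883 ÷ 883 = 1

883 = 883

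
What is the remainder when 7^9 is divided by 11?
9 = 8 + 1 (binary 1001). Repeated squaring mod 11: 7^1 ≡ 7; 7^2 ≡ 7² = 49 ≡ 5; 7^4 ≡ 5² = 25 ≡ 3; 7^8 ≡ 3² = 9 ≡ 9. Multiply: 7^9 = 7^8 × 7^1 ≡ 9 × 7 (mod 11): 9 × 7 = 63 ≡ 8. So 7^9 ≡ 8 (mod 11).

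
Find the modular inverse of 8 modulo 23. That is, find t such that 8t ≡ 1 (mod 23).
3

Using Extended Euclidean Algorithm:
gcd(8, 23) = 1
Bezout coefficients: 8 × 3 + 23 × -1 = 1
So 8 × 3 ≡ 1 (mod 23)
The inverse is 3 mod 23 = 3
Verification: 8 × 3 = 24 = 1 × 23 + 1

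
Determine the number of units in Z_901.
832

Prime factorization: 901 = 17 × 53
Using the formula φ(n) = n × Π(1 - 1/p) for each prime factor p:
φ(901) = 901 × (1 - 1/17) × (1 - 1/53)
φ(901) = 832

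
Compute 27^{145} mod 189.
27

Using successive squaring:
Binary expansion of 145: 10010001
Powers of 27 mod 189 (each is the square of the previous):
  27^1 ≡ 27 (mod 189)
  27^2 ≡ 27² = 729 ≡ 162 (mod 189)
  27^4 ≡ 162² = 26244 ≡ 162 (mod 189)
  27^8 ≡ 162² = 26244 ≡ 162 (mod 189)
  27^16 ≡ 162² = 26244 ≡ 162 (mod 189)
  27^32 ≡ 162² = 26244 ≡ 162 (mod 189)
  27^64 ≡ 162² = 26244 ≡ 162 (mod 189)
  27^128 ≡ 162² = 26244 ≡ 162 (mod 189)
145 = 128 + 16 + 1, so 27^145 = 27^128 × 27^16 × 27^1 ≡ 162 × 162 × 27 (mod 189)
Multiplying step by step:
  162 × 162 = 26244 ≡ 162 (mod 189)
  162 × 27 = 4374 ≡ 27 (mod 189)
Result: 27^145 ≡ 27 (mod 189)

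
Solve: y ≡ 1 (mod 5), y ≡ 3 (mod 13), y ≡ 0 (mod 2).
M = 5 × 13 × 2 = 130. M₁ = 26, y₁ ≡ 1 (mod 5). M₂ = 10, y₂ ≡ 4 (mod 13). M₃ = 65, y₃ ≡ 1 (mod 2). y = 1×26×1 + 3×10×4 + 0×65×1 ≡ 16 (mod 130)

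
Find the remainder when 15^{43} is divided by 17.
By Fermat: 15^{16} ≡ 1 (mod 17). 43 = 2×16 + 11. So 15^{43} ≡ 15^{11} ≡ 9 (mod 17)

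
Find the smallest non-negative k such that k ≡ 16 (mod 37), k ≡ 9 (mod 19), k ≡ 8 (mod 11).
2384

Using the Chinese Remainder Theorem:
M = product of moduli = 7733
For equation 1: M_1 = 209, 209 ≡ 24 (mod 37), inverse of 209 mod 37 is 17 (check: 24 × 17 = 408 ≡ 1 (mod 37))
For equation 2: M_2 = 407, 407 ≡ 8 (mod 19), inverse of 407 mod 19 is 12 (check: 8 × 12 = 96 ≡ 1 (mod 19))
For equation 3: M_3 = 703, 703 ≡ 10 (mod 11), inverse of 703 mod 11 is 10 (check: 10 × 10 = 100 ≡ 1 (mod 11))
Combine: k ≡ Σ r_i×M_i×(M_i⁻¹ mod m_i) = 16×209×17 + 9×407×12 + 8×703×10 = 56848 + 43956 + 56240 = 157044
157044 mod 7733 = 2384
k ≡ 2384 (mod 7733)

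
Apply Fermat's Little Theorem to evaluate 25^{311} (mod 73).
23

By Fermat's Little Theorem, a^(p-1) ≡ 1 (mod p) for prime p and gcd(a, p) = 1
Here p = 73, so 25^72 ≡ 1 (mod 73)
We can reduce the exponent: 311 mod 72 = 23
So 25^311 ≡ 25^23 (mod 73)
Computing: 25^23 mod 73 = 23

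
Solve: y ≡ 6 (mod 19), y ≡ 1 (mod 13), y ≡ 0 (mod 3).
M = 19 × 13 × 3 = 741. M₁ = 39, y₁ ≡ 1 (mod 19). M₂ = 57, y₂ ≡ 8 (mod 13). M₃ = 247, y₃ ≡ 1 (mod 3). y = 6×39×1 + 1×57×8 + 0×247×1 ≡ 690 (mod 741)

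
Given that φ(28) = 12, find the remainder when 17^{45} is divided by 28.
By Euler: 17^{12} ≡ 1 (mod 28) since gcd(17, 28) = 1. 45 = 3×12 + 9. So 17^{45} ≡ 17^{9} ≡ 13 (mod 28)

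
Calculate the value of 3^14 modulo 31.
Using repeated squaring. 14 = 8 + 4 + 2 (binary 1110). Repeated squaring mod 31: 3^1 ≡ 3; 3^2 ≡ 3² = 9 ≡ 9; 3^4 ≡ 9² = 81 ≡ 19; 3^8 ≡ 19² = 361 ≡ 20. Multiply: 3^14 = 3^8 × 3^4 × 3^2 ≡ 20 × 19 × 9 (mod 31): 20 × 19 = 380 ≡ 8; 8 × 9 = 72 ≡ 10. So 3^14 ≡ 10 (mod 31).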